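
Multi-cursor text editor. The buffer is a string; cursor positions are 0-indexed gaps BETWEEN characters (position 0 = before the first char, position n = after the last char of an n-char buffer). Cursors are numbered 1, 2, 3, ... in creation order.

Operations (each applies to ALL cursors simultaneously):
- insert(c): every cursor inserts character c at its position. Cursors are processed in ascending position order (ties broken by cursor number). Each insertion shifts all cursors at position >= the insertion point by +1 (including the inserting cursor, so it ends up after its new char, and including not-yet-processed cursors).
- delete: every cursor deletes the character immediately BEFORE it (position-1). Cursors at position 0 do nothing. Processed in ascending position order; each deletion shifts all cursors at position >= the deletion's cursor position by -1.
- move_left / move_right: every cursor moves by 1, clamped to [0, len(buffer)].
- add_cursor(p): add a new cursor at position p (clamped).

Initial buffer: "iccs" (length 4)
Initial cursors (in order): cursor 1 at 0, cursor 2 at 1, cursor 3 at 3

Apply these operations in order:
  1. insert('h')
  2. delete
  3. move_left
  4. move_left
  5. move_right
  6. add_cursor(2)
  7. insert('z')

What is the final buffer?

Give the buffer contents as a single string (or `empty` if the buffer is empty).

After op 1 (insert('h')): buffer="hihcchs" (len 7), cursors c1@1 c2@3 c3@6, authorship 1.2..3.
After op 2 (delete): buffer="iccs" (len 4), cursors c1@0 c2@1 c3@3, authorship ....
After op 3 (move_left): buffer="iccs" (len 4), cursors c1@0 c2@0 c3@2, authorship ....
After op 4 (move_left): buffer="iccs" (len 4), cursors c1@0 c2@0 c3@1, authorship ....
After op 5 (move_right): buffer="iccs" (len 4), cursors c1@1 c2@1 c3@2, authorship ....
After op 6 (add_cursor(2)): buffer="iccs" (len 4), cursors c1@1 c2@1 c3@2 c4@2, authorship ....
After op 7 (insert('z')): buffer="izzczzcs" (len 8), cursors c1@3 c2@3 c3@6 c4@6, authorship .12.34..

Answer: izzczzcs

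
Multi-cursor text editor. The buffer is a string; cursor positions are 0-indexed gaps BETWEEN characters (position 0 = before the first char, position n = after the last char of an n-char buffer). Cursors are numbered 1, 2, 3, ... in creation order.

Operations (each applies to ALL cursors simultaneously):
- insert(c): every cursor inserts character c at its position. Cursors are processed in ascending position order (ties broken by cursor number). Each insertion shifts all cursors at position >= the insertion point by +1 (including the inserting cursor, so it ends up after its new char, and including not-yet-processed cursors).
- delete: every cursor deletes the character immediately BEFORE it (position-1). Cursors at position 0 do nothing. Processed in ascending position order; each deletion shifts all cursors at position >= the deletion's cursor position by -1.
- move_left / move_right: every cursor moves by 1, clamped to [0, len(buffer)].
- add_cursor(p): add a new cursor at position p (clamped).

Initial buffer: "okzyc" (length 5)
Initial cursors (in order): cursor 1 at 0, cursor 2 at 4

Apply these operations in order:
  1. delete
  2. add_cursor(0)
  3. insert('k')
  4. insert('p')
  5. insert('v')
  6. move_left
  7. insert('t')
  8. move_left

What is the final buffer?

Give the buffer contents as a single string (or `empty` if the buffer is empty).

Answer: kkppvttvokzkptvc

Derivation:
After op 1 (delete): buffer="okzc" (len 4), cursors c1@0 c2@3, authorship ....
After op 2 (add_cursor(0)): buffer="okzc" (len 4), cursors c1@0 c3@0 c2@3, authorship ....
After op 3 (insert('k')): buffer="kkokzkc" (len 7), cursors c1@2 c3@2 c2@6, authorship 13...2.
After op 4 (insert('p')): buffer="kkppokzkpc" (len 10), cursors c1@4 c3@4 c2@9, authorship 1313...22.
After op 5 (insert('v')): buffer="kkppvvokzkpvc" (len 13), cursors c1@6 c3@6 c2@12, authorship 131313...222.
After op 6 (move_left): buffer="kkppvvokzkpvc" (len 13), cursors c1@5 c3@5 c2@11, authorship 131313...222.
After op 7 (insert('t')): buffer="kkppvttvokzkptvc" (len 16), cursors c1@7 c3@7 c2@14, authorship 13131133...2222.
After op 8 (move_left): buffer="kkppvttvokzkptvc" (len 16), cursors c1@6 c3@6 c2@13, authorship 13131133...2222.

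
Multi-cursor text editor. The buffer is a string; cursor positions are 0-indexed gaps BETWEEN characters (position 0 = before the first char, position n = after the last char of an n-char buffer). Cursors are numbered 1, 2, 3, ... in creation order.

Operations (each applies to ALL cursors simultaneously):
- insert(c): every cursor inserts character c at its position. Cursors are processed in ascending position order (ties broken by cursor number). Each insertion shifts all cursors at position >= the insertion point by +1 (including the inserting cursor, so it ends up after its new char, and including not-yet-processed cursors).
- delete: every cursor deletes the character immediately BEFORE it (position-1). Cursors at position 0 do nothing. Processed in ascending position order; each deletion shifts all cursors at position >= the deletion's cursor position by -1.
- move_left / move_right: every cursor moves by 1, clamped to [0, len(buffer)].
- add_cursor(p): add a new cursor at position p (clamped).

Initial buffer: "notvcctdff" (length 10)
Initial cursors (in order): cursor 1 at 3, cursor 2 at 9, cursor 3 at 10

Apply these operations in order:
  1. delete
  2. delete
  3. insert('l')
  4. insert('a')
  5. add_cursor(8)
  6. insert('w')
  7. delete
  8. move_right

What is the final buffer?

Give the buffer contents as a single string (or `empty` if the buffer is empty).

After op 1 (delete): buffer="novcctd" (len 7), cursors c1@2 c2@7 c3@7, authorship .......
After op 2 (delete): buffer="nvcc" (len 4), cursors c1@1 c2@4 c3@4, authorship ....
After op 3 (insert('l')): buffer="nlvccll" (len 7), cursors c1@2 c2@7 c3@7, authorship .1...23
After op 4 (insert('a')): buffer="nlavccllaa" (len 10), cursors c1@3 c2@10 c3@10, authorship .11...2323
After op 5 (add_cursor(8)): buffer="nlavccllaa" (len 10), cursors c1@3 c4@8 c2@10 c3@10, authorship .11...2323
After op 6 (insert('w')): buffer="nlawvccllwaaww" (len 14), cursors c1@4 c4@10 c2@14 c3@14, authorship .111...2342323
After op 7 (delete): buffer="nlavccllaa" (len 10), cursors c1@3 c4@8 c2@10 c3@10, authorship .11...2323
After op 8 (move_right): buffer="nlavccllaa" (len 10), cursors c1@4 c4@9 c2@10 c3@10, authorship .11...2323

Answer: nlavccllaa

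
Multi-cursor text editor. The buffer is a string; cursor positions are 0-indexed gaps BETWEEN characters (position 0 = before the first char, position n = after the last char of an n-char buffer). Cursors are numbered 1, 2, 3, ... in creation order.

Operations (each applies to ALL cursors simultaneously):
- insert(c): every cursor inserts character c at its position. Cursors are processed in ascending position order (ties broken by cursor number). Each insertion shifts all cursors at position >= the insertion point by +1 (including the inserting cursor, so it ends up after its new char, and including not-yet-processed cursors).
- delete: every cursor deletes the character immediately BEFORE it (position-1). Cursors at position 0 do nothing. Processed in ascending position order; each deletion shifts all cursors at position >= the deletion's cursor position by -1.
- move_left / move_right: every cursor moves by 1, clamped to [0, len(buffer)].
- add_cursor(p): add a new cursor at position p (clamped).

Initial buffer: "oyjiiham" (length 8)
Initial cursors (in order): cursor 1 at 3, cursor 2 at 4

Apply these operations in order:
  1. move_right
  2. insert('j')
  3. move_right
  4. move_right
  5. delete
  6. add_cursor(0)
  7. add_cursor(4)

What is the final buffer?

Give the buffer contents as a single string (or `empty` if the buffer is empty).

After op 1 (move_right): buffer="oyjiiham" (len 8), cursors c1@4 c2@5, authorship ........
After op 2 (insert('j')): buffer="oyjijijham" (len 10), cursors c1@5 c2@7, authorship ....1.2...
After op 3 (move_right): buffer="oyjijijham" (len 10), cursors c1@6 c2@8, authorship ....1.2...
After op 4 (move_right): buffer="oyjijijham" (len 10), cursors c1@7 c2@9, authorship ....1.2...
After op 5 (delete): buffer="oyjijihm" (len 8), cursors c1@6 c2@7, authorship ....1...
After op 6 (add_cursor(0)): buffer="oyjijihm" (len 8), cursors c3@0 c1@6 c2@7, authorship ....1...
After op 7 (add_cursor(4)): buffer="oyjijihm" (len 8), cursors c3@0 c4@4 c1@6 c2@7, authorship ....1...

Answer: oyjijihm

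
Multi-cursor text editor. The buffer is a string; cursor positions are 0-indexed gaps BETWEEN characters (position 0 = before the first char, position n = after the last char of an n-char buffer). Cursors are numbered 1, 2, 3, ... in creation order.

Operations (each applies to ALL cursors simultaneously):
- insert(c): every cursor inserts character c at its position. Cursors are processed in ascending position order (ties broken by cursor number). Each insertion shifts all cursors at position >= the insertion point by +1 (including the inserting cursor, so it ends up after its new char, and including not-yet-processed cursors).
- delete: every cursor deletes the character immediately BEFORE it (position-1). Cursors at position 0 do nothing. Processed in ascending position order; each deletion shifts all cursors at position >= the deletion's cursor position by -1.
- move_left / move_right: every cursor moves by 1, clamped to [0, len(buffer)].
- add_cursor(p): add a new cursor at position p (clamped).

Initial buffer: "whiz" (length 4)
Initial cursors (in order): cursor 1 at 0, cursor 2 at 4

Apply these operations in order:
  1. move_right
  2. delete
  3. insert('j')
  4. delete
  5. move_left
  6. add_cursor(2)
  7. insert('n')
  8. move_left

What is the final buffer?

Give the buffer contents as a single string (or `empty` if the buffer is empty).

After op 1 (move_right): buffer="whiz" (len 4), cursors c1@1 c2@4, authorship ....
After op 2 (delete): buffer="hi" (len 2), cursors c1@0 c2@2, authorship ..
After op 3 (insert('j')): buffer="jhij" (len 4), cursors c1@1 c2@4, authorship 1..2
After op 4 (delete): buffer="hi" (len 2), cursors c1@0 c2@2, authorship ..
After op 5 (move_left): buffer="hi" (len 2), cursors c1@0 c2@1, authorship ..
After op 6 (add_cursor(2)): buffer="hi" (len 2), cursors c1@0 c2@1 c3@2, authorship ..
After op 7 (insert('n')): buffer="nhnin" (len 5), cursors c1@1 c2@3 c3@5, authorship 1.2.3
After op 8 (move_left): buffer="nhnin" (len 5), cursors c1@0 c2@2 c3@4, authorship 1.2.3

Answer: nhnin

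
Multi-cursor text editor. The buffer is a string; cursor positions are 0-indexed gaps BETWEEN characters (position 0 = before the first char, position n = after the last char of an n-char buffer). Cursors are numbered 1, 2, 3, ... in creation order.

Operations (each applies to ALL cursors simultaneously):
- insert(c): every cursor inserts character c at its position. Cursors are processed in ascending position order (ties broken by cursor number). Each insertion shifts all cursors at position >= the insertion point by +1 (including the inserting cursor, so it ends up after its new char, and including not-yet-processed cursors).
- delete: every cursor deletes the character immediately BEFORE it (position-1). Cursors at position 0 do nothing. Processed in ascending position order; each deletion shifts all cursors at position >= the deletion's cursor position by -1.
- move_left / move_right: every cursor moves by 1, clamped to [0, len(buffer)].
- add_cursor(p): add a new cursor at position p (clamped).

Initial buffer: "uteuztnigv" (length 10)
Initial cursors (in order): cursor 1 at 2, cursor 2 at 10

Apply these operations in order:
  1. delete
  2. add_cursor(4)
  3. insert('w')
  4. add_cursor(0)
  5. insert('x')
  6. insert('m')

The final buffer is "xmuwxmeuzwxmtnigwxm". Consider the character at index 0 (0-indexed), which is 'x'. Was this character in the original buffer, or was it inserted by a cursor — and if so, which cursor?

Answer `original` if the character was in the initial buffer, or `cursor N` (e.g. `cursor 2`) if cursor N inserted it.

Answer: cursor 4

Derivation:
After op 1 (delete): buffer="ueuztnig" (len 8), cursors c1@1 c2@8, authorship ........
After op 2 (add_cursor(4)): buffer="ueuztnig" (len 8), cursors c1@1 c3@4 c2@8, authorship ........
After op 3 (insert('w')): buffer="uweuzwtnigw" (len 11), cursors c1@2 c3@6 c2@11, authorship .1...3....2
After op 4 (add_cursor(0)): buffer="uweuzwtnigw" (len 11), cursors c4@0 c1@2 c3@6 c2@11, authorship .1...3....2
After op 5 (insert('x')): buffer="xuwxeuzwxtnigwx" (len 15), cursors c4@1 c1@4 c3@9 c2@15, authorship 4.11...33....22
After op 6 (insert('m')): buffer="xmuwxmeuzwxmtnigwxm" (len 19), cursors c4@2 c1@6 c3@12 c2@19, authorship 44.111...333....222
Authorship (.=original, N=cursor N): 4 4 . 1 1 1 . . . 3 3 3 . . . . 2 2 2
Index 0: author = 4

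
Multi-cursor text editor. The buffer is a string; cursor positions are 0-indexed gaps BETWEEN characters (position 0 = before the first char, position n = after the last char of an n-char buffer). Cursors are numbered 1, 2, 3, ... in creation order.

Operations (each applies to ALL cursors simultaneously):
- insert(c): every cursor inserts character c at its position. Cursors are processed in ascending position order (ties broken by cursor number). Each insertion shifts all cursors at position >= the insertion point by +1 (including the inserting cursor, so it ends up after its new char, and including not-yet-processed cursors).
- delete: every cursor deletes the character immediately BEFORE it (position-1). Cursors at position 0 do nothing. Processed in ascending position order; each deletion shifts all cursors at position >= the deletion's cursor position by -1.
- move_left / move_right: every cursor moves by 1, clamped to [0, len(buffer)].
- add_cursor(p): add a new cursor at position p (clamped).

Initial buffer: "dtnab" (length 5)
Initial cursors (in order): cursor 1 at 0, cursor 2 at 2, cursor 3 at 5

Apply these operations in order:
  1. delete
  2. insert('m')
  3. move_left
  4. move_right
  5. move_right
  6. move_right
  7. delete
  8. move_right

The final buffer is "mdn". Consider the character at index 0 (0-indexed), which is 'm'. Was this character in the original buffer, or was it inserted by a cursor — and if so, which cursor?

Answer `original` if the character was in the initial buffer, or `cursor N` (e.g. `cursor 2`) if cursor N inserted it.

Answer: cursor 1

Derivation:
After op 1 (delete): buffer="dna" (len 3), cursors c1@0 c2@1 c3@3, authorship ...
After op 2 (insert('m')): buffer="mdmnam" (len 6), cursors c1@1 c2@3 c3@6, authorship 1.2..3
After op 3 (move_left): buffer="mdmnam" (len 6), cursors c1@0 c2@2 c3@5, authorship 1.2..3
After op 4 (move_right): buffer="mdmnam" (len 6), cursors c1@1 c2@3 c3@6, authorship 1.2..3
After op 5 (move_right): buffer="mdmnam" (len 6), cursors c1@2 c2@4 c3@6, authorship 1.2..3
After op 6 (move_right): buffer="mdmnam" (len 6), cursors c1@3 c2@5 c3@6, authorship 1.2..3
After op 7 (delete): buffer="mdn" (len 3), cursors c1@2 c2@3 c3@3, authorship 1..
After op 8 (move_right): buffer="mdn" (len 3), cursors c1@3 c2@3 c3@3, authorship 1..
Authorship (.=original, N=cursor N): 1 . .
Index 0: author = 1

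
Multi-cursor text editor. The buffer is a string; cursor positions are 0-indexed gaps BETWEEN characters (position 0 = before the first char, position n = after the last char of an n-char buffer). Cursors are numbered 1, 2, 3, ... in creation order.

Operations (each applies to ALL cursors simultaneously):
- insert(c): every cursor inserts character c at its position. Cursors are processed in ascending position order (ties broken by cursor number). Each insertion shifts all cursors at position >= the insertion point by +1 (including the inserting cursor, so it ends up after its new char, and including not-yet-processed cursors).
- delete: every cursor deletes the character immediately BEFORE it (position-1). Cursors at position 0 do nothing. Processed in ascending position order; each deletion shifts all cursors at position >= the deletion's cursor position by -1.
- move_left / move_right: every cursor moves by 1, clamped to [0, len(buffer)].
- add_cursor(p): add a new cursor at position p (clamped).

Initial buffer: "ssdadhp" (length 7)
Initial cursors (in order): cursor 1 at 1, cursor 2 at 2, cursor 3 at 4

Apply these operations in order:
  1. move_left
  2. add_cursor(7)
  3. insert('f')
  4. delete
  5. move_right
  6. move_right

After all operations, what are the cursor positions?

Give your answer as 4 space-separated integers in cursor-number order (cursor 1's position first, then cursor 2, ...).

After op 1 (move_left): buffer="ssdadhp" (len 7), cursors c1@0 c2@1 c3@3, authorship .......
After op 2 (add_cursor(7)): buffer="ssdadhp" (len 7), cursors c1@0 c2@1 c3@3 c4@7, authorship .......
After op 3 (insert('f')): buffer="fsfsdfadhpf" (len 11), cursors c1@1 c2@3 c3@6 c4@11, authorship 1.2..3....4
After op 4 (delete): buffer="ssdadhp" (len 7), cursors c1@0 c2@1 c3@3 c4@7, authorship .......
After op 5 (move_right): buffer="ssdadhp" (len 7), cursors c1@1 c2@2 c3@4 c4@7, authorship .......
After op 6 (move_right): buffer="ssdadhp" (len 7), cursors c1@2 c2@3 c3@5 c4@7, authorship .......

Answer: 2 3 5 7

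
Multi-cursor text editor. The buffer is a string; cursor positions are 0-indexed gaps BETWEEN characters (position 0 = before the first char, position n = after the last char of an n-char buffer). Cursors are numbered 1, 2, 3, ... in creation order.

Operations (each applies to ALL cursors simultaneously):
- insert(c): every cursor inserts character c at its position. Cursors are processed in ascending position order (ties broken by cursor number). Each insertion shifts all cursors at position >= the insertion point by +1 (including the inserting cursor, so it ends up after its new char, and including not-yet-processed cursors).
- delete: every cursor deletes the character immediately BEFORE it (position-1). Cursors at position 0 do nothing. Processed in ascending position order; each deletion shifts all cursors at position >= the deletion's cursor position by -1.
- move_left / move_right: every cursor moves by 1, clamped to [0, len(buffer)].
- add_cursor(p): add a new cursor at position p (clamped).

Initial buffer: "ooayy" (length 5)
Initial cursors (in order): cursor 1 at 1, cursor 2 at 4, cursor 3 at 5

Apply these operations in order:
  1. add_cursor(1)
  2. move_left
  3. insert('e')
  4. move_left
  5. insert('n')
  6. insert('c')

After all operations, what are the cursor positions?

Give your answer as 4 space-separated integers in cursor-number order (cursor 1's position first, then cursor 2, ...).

Answer: 5 11 15 5

Derivation:
After op 1 (add_cursor(1)): buffer="ooayy" (len 5), cursors c1@1 c4@1 c2@4 c3@5, authorship .....
After op 2 (move_left): buffer="ooayy" (len 5), cursors c1@0 c4@0 c2@3 c3@4, authorship .....
After op 3 (insert('e')): buffer="eeooaeyey" (len 9), cursors c1@2 c4@2 c2@6 c3@8, authorship 14...2.3.
After op 4 (move_left): buffer="eeooaeyey" (len 9), cursors c1@1 c4@1 c2@5 c3@7, authorship 14...2.3.
After op 5 (insert('n')): buffer="enneooaneyney" (len 13), cursors c1@3 c4@3 c2@8 c3@11, authorship 1144...22.33.
After op 6 (insert('c')): buffer="enncceooanceyncey" (len 17), cursors c1@5 c4@5 c2@11 c3@15, authorship 114144...222.333.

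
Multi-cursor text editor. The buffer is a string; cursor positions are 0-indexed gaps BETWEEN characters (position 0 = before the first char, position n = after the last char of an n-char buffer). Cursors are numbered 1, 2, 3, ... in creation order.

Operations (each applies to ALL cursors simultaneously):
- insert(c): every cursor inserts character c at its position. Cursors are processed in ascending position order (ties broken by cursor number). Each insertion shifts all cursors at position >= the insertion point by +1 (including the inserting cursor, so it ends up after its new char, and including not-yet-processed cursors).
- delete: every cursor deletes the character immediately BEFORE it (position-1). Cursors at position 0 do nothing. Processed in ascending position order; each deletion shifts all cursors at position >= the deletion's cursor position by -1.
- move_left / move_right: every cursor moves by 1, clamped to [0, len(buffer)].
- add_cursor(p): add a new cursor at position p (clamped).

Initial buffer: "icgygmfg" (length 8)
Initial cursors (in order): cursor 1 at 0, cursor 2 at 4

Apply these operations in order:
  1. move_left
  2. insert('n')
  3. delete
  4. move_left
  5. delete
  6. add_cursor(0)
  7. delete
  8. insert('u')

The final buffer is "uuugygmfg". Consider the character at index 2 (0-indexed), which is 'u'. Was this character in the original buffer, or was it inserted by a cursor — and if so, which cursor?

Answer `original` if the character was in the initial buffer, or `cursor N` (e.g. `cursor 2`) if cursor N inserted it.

Answer: cursor 3

Derivation:
After op 1 (move_left): buffer="icgygmfg" (len 8), cursors c1@0 c2@3, authorship ........
After op 2 (insert('n')): buffer="nicgnygmfg" (len 10), cursors c1@1 c2@5, authorship 1...2.....
After op 3 (delete): buffer="icgygmfg" (len 8), cursors c1@0 c2@3, authorship ........
After op 4 (move_left): buffer="icgygmfg" (len 8), cursors c1@0 c2@2, authorship ........
After op 5 (delete): buffer="igygmfg" (len 7), cursors c1@0 c2@1, authorship .......
After op 6 (add_cursor(0)): buffer="igygmfg" (len 7), cursors c1@0 c3@0 c2@1, authorship .......
After op 7 (delete): buffer="gygmfg" (len 6), cursors c1@0 c2@0 c3@0, authorship ......
After op 8 (insert('u')): buffer="uuugygmfg" (len 9), cursors c1@3 c2@3 c3@3, authorship 123......
Authorship (.=original, N=cursor N): 1 2 3 . . . . . .
Index 2: author = 3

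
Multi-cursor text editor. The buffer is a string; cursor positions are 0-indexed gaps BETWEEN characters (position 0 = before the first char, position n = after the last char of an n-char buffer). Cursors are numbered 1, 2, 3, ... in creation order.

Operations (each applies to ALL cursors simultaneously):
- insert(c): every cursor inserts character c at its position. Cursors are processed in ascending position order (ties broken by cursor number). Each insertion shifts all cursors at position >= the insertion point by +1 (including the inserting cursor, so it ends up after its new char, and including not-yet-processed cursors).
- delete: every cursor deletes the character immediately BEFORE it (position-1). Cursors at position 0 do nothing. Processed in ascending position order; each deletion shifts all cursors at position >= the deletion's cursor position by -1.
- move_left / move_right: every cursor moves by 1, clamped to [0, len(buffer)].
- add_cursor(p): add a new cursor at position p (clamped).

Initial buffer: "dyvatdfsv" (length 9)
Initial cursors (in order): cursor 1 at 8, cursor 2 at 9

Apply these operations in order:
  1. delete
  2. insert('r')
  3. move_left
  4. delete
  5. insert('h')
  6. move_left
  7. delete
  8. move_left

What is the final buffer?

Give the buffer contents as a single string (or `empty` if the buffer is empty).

Answer: dyvathr

Derivation:
After op 1 (delete): buffer="dyvatdf" (len 7), cursors c1@7 c2@7, authorship .......
After op 2 (insert('r')): buffer="dyvatdfrr" (len 9), cursors c1@9 c2@9, authorship .......12
After op 3 (move_left): buffer="dyvatdfrr" (len 9), cursors c1@8 c2@8, authorship .......12
After op 4 (delete): buffer="dyvatdr" (len 7), cursors c1@6 c2@6, authorship ......2
After op 5 (insert('h')): buffer="dyvatdhhr" (len 9), cursors c1@8 c2@8, authorship ......122
After op 6 (move_left): buffer="dyvatdhhr" (len 9), cursors c1@7 c2@7, authorship ......122
After op 7 (delete): buffer="dyvathr" (len 7), cursors c1@5 c2@5, authorship .....22
After op 8 (move_left): buffer="dyvathr" (len 7), cursors c1@4 c2@4, authorship .....22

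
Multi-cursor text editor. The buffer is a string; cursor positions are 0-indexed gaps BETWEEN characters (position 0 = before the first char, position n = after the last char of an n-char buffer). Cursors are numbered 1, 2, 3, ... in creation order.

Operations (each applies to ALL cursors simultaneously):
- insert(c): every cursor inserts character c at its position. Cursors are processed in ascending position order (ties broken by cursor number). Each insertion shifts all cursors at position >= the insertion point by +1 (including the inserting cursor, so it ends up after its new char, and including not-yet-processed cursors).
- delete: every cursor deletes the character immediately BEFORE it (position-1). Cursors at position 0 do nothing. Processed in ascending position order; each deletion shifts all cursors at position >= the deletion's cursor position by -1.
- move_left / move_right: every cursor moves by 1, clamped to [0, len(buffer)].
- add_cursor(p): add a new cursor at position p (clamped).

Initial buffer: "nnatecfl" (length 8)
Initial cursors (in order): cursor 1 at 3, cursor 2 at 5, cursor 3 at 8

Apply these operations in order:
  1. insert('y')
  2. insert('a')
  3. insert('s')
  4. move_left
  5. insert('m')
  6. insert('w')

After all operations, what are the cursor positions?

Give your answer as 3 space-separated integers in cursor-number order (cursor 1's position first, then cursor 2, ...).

Answer: 7 14 22

Derivation:
After op 1 (insert('y')): buffer="nnayteycfly" (len 11), cursors c1@4 c2@7 c3@11, authorship ...1..2...3
After op 2 (insert('a')): buffer="nnayateyacflya" (len 14), cursors c1@5 c2@9 c3@14, authorship ...11..22...33
After op 3 (insert('s')): buffer="nnayasteyascflyas" (len 17), cursors c1@6 c2@11 c3@17, authorship ...111..222...333
After op 4 (move_left): buffer="nnayasteyascflyas" (len 17), cursors c1@5 c2@10 c3@16, authorship ...111..222...333
After op 5 (insert('m')): buffer="nnayamsteyamscflyams" (len 20), cursors c1@6 c2@12 c3@19, authorship ...1111..2222...3333
After op 6 (insert('w')): buffer="nnayamwsteyamwscflyamws" (len 23), cursors c1@7 c2@14 c3@22, authorship ...11111..22222...33333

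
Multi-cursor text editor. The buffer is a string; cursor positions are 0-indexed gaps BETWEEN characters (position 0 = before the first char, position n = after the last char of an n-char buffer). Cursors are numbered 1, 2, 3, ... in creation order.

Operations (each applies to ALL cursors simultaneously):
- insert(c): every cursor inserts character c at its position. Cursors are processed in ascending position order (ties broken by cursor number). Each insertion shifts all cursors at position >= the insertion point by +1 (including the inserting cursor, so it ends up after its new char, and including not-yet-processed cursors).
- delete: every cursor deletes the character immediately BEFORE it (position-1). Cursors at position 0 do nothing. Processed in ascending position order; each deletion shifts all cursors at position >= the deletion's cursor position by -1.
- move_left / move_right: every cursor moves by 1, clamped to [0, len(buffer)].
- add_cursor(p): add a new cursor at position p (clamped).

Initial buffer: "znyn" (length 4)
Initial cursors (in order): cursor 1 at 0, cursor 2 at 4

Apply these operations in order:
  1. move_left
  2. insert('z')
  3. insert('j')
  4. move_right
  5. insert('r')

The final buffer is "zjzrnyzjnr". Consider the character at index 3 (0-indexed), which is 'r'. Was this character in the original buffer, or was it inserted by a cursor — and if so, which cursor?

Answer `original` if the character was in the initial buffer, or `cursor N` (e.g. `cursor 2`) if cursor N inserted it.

Answer: cursor 1

Derivation:
After op 1 (move_left): buffer="znyn" (len 4), cursors c1@0 c2@3, authorship ....
After op 2 (insert('z')): buffer="zznyzn" (len 6), cursors c1@1 c2@5, authorship 1...2.
After op 3 (insert('j')): buffer="zjznyzjn" (len 8), cursors c1@2 c2@7, authorship 11...22.
After op 4 (move_right): buffer="zjznyzjn" (len 8), cursors c1@3 c2@8, authorship 11...22.
After op 5 (insert('r')): buffer="zjzrnyzjnr" (len 10), cursors c1@4 c2@10, authorship 11.1..22.2
Authorship (.=original, N=cursor N): 1 1 . 1 . . 2 2 . 2
Index 3: author = 1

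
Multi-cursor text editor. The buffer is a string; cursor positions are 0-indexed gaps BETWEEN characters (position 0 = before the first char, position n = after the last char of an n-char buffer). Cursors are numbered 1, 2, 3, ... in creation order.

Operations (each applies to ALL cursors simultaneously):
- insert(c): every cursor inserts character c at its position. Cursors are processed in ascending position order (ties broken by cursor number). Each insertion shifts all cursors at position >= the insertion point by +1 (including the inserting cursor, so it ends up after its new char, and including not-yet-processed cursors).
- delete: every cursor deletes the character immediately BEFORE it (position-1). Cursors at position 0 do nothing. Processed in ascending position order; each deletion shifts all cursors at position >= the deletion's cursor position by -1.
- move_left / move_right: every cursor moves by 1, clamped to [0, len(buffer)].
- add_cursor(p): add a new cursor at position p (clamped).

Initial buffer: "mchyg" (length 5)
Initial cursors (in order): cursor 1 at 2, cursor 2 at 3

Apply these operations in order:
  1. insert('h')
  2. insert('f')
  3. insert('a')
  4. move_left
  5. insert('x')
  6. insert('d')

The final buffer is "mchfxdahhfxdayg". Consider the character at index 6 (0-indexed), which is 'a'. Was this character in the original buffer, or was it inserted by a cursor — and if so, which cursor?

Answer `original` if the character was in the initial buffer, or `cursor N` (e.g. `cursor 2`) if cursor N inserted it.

Answer: cursor 1

Derivation:
After op 1 (insert('h')): buffer="mchhhyg" (len 7), cursors c1@3 c2@5, authorship ..1.2..
After op 2 (insert('f')): buffer="mchfhhfyg" (len 9), cursors c1@4 c2@7, authorship ..11.22..
After op 3 (insert('a')): buffer="mchfahhfayg" (len 11), cursors c1@5 c2@9, authorship ..111.222..
After op 4 (move_left): buffer="mchfahhfayg" (len 11), cursors c1@4 c2@8, authorship ..111.222..
After op 5 (insert('x')): buffer="mchfxahhfxayg" (len 13), cursors c1@5 c2@10, authorship ..1111.2222..
After op 6 (insert('d')): buffer="mchfxdahhfxdayg" (len 15), cursors c1@6 c2@12, authorship ..11111.22222..
Authorship (.=original, N=cursor N): . . 1 1 1 1 1 . 2 2 2 2 2 . .
Index 6: author = 1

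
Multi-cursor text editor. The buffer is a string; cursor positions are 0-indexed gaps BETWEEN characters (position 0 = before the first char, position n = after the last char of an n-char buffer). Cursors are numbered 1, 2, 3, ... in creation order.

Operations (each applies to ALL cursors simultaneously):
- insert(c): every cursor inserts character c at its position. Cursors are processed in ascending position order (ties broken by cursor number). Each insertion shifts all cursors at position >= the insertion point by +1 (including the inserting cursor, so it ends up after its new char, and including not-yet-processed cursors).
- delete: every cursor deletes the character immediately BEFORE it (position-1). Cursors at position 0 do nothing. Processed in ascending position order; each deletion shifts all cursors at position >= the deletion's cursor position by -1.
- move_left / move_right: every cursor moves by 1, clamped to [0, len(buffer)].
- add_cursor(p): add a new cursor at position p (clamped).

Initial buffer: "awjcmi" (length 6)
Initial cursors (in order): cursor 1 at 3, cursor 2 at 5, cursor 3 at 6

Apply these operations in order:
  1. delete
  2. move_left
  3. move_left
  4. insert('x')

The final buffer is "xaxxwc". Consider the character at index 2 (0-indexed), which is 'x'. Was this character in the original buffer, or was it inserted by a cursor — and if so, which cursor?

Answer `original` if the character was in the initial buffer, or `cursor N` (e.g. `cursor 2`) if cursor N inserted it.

After op 1 (delete): buffer="awc" (len 3), cursors c1@2 c2@3 c3@3, authorship ...
After op 2 (move_left): buffer="awc" (len 3), cursors c1@1 c2@2 c3@2, authorship ...
After op 3 (move_left): buffer="awc" (len 3), cursors c1@0 c2@1 c3@1, authorship ...
After op 4 (insert('x')): buffer="xaxxwc" (len 6), cursors c1@1 c2@4 c3@4, authorship 1.23..
Authorship (.=original, N=cursor N): 1 . 2 3 . .
Index 2: author = 2

Answer: cursor 2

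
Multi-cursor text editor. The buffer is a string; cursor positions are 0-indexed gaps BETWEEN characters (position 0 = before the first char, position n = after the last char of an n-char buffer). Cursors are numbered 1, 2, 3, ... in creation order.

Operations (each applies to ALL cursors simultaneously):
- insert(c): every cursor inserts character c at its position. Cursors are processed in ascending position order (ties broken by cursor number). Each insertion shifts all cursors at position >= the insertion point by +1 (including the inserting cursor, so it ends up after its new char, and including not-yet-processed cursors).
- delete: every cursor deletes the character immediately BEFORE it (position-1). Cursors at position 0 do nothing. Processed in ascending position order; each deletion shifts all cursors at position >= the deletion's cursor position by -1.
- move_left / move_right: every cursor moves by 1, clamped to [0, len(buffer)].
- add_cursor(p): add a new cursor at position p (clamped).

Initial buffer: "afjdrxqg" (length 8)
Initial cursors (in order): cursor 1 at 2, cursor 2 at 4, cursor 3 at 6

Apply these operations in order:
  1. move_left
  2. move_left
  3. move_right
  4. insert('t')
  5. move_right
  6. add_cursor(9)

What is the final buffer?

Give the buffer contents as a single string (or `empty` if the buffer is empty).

Answer: atfjtdrtxqg

Derivation:
After op 1 (move_left): buffer="afjdrxqg" (len 8), cursors c1@1 c2@3 c3@5, authorship ........
After op 2 (move_left): buffer="afjdrxqg" (len 8), cursors c1@0 c2@2 c3@4, authorship ........
After op 3 (move_right): buffer="afjdrxqg" (len 8), cursors c1@1 c2@3 c3@5, authorship ........
After op 4 (insert('t')): buffer="atfjtdrtxqg" (len 11), cursors c1@2 c2@5 c3@8, authorship .1..2..3...
After op 5 (move_right): buffer="atfjtdrtxqg" (len 11), cursors c1@3 c2@6 c3@9, authorship .1..2..3...
After op 6 (add_cursor(9)): buffer="atfjtdrtxqg" (len 11), cursors c1@3 c2@6 c3@9 c4@9, authorship .1..2..3...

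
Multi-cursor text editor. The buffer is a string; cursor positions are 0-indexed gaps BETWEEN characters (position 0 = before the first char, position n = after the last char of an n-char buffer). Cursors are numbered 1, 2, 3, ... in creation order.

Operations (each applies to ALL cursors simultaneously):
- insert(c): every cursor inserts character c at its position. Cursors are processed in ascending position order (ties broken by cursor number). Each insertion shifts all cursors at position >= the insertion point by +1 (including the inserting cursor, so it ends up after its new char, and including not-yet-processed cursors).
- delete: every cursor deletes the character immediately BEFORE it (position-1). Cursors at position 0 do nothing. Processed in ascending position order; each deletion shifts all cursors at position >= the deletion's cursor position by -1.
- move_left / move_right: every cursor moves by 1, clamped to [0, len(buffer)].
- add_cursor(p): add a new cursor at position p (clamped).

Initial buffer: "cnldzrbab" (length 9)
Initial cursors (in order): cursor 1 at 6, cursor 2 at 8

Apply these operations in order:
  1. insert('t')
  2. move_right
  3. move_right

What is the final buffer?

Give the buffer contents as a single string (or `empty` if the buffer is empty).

After op 1 (insert('t')): buffer="cnldzrtbatb" (len 11), cursors c1@7 c2@10, authorship ......1..2.
After op 2 (move_right): buffer="cnldzrtbatb" (len 11), cursors c1@8 c2@11, authorship ......1..2.
After op 3 (move_right): buffer="cnldzrtbatb" (len 11), cursors c1@9 c2@11, authorship ......1..2.

Answer: cnldzrtbatb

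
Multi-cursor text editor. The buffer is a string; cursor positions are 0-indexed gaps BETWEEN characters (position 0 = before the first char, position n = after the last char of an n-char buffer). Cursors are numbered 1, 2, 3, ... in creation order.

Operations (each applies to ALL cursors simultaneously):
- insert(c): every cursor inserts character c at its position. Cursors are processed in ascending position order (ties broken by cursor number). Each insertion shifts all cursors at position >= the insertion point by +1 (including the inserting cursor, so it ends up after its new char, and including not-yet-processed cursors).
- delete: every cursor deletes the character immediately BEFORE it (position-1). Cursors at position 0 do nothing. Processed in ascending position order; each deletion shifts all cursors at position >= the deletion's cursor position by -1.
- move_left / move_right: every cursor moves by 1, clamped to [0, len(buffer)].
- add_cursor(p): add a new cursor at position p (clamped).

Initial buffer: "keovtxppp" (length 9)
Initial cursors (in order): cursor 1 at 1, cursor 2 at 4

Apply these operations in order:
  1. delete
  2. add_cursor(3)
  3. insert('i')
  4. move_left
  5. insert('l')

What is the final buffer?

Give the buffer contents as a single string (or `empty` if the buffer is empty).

Answer: lieolitlixppp

Derivation:
After op 1 (delete): buffer="eotxppp" (len 7), cursors c1@0 c2@2, authorship .......
After op 2 (add_cursor(3)): buffer="eotxppp" (len 7), cursors c1@0 c2@2 c3@3, authorship .......
After op 3 (insert('i')): buffer="ieoitixppp" (len 10), cursors c1@1 c2@4 c3@6, authorship 1..2.3....
After op 4 (move_left): buffer="ieoitixppp" (len 10), cursors c1@0 c2@3 c3@5, authorship 1..2.3....
After op 5 (insert('l')): buffer="lieolitlixppp" (len 13), cursors c1@1 c2@5 c3@8, authorship 11..22.33....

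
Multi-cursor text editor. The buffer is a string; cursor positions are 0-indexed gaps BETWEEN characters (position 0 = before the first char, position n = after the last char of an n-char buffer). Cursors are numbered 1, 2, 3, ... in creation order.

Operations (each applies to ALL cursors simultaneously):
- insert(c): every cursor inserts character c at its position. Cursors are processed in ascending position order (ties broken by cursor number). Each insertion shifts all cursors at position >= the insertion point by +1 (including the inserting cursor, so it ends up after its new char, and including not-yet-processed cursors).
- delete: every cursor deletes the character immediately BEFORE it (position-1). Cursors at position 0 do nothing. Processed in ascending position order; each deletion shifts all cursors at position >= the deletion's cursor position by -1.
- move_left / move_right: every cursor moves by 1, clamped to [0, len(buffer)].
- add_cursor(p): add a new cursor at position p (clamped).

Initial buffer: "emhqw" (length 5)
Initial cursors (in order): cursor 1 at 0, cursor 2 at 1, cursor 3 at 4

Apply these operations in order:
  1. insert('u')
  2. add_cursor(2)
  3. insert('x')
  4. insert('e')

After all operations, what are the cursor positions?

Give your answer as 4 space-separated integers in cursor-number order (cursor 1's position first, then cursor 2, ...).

Answer: 3 9 15 6

Derivation:
After op 1 (insert('u')): buffer="ueumhquw" (len 8), cursors c1@1 c2@3 c3@7, authorship 1.2...3.
After op 2 (add_cursor(2)): buffer="ueumhquw" (len 8), cursors c1@1 c4@2 c2@3 c3@7, authorship 1.2...3.
After op 3 (insert('x')): buffer="uxexuxmhquxw" (len 12), cursors c1@2 c4@4 c2@6 c3@11, authorship 11.422...33.
After op 4 (insert('e')): buffer="uxeexeuxemhquxew" (len 16), cursors c1@3 c4@6 c2@9 c3@15, authorship 111.44222...333.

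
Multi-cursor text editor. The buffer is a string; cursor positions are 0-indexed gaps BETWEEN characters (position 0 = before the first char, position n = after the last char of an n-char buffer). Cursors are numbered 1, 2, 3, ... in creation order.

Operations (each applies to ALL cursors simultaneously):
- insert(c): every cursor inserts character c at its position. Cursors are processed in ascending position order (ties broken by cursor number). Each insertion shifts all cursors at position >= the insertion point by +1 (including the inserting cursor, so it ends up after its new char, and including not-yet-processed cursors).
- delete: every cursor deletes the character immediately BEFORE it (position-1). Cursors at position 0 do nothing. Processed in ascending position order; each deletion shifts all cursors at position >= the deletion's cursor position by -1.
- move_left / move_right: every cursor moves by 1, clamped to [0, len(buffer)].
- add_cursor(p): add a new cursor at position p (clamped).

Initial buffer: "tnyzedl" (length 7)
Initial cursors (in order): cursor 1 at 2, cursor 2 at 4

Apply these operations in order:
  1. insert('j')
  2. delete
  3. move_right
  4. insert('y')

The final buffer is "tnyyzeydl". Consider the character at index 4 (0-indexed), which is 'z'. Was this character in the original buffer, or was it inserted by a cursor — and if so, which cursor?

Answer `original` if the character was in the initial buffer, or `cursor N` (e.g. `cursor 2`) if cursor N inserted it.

After op 1 (insert('j')): buffer="tnjyzjedl" (len 9), cursors c1@3 c2@6, authorship ..1..2...
After op 2 (delete): buffer="tnyzedl" (len 7), cursors c1@2 c2@4, authorship .......
After op 3 (move_right): buffer="tnyzedl" (len 7), cursors c1@3 c2@5, authorship .......
After op 4 (insert('y')): buffer="tnyyzeydl" (len 9), cursors c1@4 c2@7, authorship ...1..2..
Authorship (.=original, N=cursor N): . . . 1 . . 2 . .
Index 4: author = original

Answer: original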